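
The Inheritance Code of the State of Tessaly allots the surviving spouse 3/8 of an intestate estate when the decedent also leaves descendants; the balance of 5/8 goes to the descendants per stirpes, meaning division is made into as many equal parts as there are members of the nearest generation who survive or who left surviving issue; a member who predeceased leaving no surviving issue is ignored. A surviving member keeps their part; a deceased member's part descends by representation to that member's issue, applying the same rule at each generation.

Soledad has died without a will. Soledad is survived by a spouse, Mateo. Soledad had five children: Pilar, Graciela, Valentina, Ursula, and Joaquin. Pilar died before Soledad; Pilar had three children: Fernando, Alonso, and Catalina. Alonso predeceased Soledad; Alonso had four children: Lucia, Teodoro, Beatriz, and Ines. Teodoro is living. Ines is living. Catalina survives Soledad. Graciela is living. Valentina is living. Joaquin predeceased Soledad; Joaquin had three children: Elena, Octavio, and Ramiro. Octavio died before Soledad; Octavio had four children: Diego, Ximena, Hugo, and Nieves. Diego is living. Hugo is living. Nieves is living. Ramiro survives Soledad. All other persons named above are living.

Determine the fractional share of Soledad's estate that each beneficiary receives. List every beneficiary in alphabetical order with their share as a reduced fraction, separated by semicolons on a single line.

Mateo, as surviving spouse, takes 3/8.
The remaining 5/8 passes to Soledad's descendants per stirpes.
The 5/8 is divided into 5 equal shares of 1/8 among Pilar, Graciela, Valentina, Ursula, Joaquin.
Pilar predeceased; the 1/8 allotted to Pilar's branch passes to Pilar's issue by representation.
The 1/8 is divided into 3 equal shares of 1/24 among Fernando, Alonso, Catalina.
Fernando is living and takes 1/24.
Alonso predeceased; the 1/24 allotted to Alonso's branch passes to Alonso's issue by representation.
The 1/24 is divided into 4 equal shares of 1/96 among Lucia, Teodoro, Beatriz, Ines.
Lucia is living and takes 1/96.
Teodoro is living and takes 1/96.
Beatriz is living and takes 1/96.
Ines is living and takes 1/96.
Catalina is living and takes 1/24.
Graciela is living and takes 1/8.
Valentina is living and takes 1/8.
Ursula is living and takes 1/8.
Joaquin predeceased; the 1/8 allotted to Joaquin's branch passes to Joaquin's issue by representation.
The 1/8 is divided into 3 equal shares of 1/24 among Elena, Octavio, Ramiro.
Elena is living and takes 1/24.
Octavio predeceased; the 1/24 allotted to Octavio's branch passes to Octavio's issue by representation.
The 1/24 is divided into 4 equal shares of 1/96 among Diego, Ximena, Hugo, Nieves.
Diego is living and takes 1/96.
Ximena is living and takes 1/96.
Hugo is living and takes 1/96.
Nieves is living and takes 1/96.
Ramiro is living and takes 1/24.

Beatriz 1/96; Catalina 1/24; Diego 1/96; Elena 1/24; Fernando 1/24; Graciela 1/8; Hugo 1/96; Ines 1/96; Lucia 1/96; Mateo 3/8; Nieves 1/96; Ramiro 1/24; Teodoro 1/96; Ursula 1/8; Valentina 1/8; Ximena 1/96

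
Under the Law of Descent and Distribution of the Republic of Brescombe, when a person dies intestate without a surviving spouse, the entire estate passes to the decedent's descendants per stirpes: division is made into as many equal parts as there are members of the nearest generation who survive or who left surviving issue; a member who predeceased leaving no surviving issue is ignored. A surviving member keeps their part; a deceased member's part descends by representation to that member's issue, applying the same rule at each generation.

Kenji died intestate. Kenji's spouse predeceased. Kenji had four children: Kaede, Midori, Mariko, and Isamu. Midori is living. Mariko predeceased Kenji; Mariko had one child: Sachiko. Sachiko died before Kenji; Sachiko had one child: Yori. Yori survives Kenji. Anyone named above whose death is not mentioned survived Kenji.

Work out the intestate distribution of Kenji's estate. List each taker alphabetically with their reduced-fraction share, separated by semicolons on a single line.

There is no surviving spouse, so the entire estate passes to Kenji's descendants per stirpes.
The estate is divided into 4 equal shares of 1/4 among Kaede, Midori, Mariko, Isamu.
Kaede is living and takes 1/4.
Midori is living and takes 1/4.
Mariko predeceased; the 1/4 allotted to Mariko's branch passes to Mariko's issue by representation.
Sachiko's line is the sole branch at this level, so the full 1/4 passes to Sachiko's issue by representation.
Yori is the sole taker at this level and receives the full 1/4.
Isamu is living and takes 1/4.

Isamu 1/4; Kaede 1/4; Midori 1/4; Yori 1/4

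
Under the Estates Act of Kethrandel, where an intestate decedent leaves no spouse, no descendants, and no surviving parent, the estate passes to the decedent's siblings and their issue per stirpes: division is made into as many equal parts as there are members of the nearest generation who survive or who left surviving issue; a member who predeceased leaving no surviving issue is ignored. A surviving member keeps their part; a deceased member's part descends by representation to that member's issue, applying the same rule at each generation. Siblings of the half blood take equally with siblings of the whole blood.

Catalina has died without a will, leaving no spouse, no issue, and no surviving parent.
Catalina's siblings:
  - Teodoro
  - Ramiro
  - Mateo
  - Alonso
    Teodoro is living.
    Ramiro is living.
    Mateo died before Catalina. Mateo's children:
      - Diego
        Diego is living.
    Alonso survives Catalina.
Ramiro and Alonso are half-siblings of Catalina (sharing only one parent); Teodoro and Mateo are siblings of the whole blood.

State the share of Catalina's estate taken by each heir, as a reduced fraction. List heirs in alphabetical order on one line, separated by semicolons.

No spouse, descendants, or parent survives, so the estate passes to Catalina's siblings per stirpes.
Half-blood and whole-blood siblings take equally under the stated rule.
The estate is divided into 4 equal shares of 1/4 among Teodoro, Ramiro, Mateo, Alonso.
Teodoro is living and takes 1/4.
Ramiro is living and takes 1/4.
Mateo predeceased; the 1/4 allotted to Mateo's branch passes to Mateo's issue by representation.
Diego is the sole taker at this level and receives the full 1/4.
Alonso is living and takes 1/4.

Alonso 1/4; Diego 1/4; Ramiro 1/4; Teodoro 1/4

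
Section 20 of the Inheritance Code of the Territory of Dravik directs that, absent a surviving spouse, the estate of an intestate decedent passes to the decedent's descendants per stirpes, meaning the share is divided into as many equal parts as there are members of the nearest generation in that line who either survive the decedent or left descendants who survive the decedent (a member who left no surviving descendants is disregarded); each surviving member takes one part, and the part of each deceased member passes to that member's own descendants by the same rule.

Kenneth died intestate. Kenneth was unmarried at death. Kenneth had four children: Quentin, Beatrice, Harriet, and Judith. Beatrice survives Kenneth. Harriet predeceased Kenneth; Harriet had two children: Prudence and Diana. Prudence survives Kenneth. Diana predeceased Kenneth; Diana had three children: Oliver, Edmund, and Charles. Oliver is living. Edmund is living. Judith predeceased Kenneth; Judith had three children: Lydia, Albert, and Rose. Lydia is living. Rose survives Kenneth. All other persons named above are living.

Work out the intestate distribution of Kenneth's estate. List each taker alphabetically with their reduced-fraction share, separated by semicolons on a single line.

Albert 1/12; Beatrice 1/4; Charles 1/24; Edmund 1/24; Lydia 1/12; Oliver 1/24; Prudence 1/8; Quentin 1/4; Rose 1/12

There is no surviving spouse, so the entire estate passes to Kenneth's descendants per stirpes.
The estate is divided into 4 equal shares of 1/4 among Quentin, Beatrice, Harriet, Judith.
Quentin is living and takes 1/4.
Beatrice is living and takes 1/4.
Harriet predeceased; the 1/4 allotted to Harriet's branch passes to Harriet's issue by representation.
The 1/4 is divided into 2 equal shares of 1/8 among Prudence, Diana.
Prudence is living and takes 1/8.
Diana predeceased; the 1/8 allotted to Diana's branch passes to Diana's issue by representation.
The 1/8 is divided into 3 equal shares of 1/24 among Oliver, Edmund, Charles.
Oliver is living and takes 1/24.
Edmund is living and takes 1/24.
Charles is living and takes 1/24.
Judith predeceased; the 1/4 allotted to Judith's branch passes to Judith's issue by representation.
The 1/4 is divided into 3 equal shares of 1/12 among Lydia, Albert, Rose.
Lydia is living and takes 1/12.
Albert is living and takes 1/12.
Rose is living and takes 1/12.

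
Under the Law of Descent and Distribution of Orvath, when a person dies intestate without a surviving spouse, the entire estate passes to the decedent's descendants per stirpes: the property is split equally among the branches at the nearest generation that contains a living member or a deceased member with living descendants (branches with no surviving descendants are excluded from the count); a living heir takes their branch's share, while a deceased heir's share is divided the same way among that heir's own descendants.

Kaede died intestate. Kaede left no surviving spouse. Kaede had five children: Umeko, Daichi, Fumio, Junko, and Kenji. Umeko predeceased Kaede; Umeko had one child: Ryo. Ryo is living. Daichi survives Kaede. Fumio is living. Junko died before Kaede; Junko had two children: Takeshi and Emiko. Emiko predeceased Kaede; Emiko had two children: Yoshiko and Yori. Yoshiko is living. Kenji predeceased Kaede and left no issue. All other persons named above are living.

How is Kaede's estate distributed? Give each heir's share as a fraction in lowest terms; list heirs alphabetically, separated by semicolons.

Daichi 1/4; Fumio 1/4; Ryo 1/4; Takeshi 1/8; Yori 1/16; Yoshiko 1/16

There is no surviving spouse, so the entire estate passes to Kaede's descendants per stirpes.
Kenji left no surviving issue, so that branch lapses and is disregarded.
The estate is divided into 4 equal shares of 1/4 among Umeko, Daichi, Fumio, Junko.
Umeko predeceased; the 1/4 allotted to Umeko's branch passes to Umeko's issue by representation.
Ryo is the sole taker at this level and receives the full 1/4.
Daichi is living and takes 1/4.
Fumio is living and takes 1/4.
Junko predeceased; the 1/4 allotted to Junko's branch passes to Junko's issue by representation.
The 1/4 is divided into 2 equal shares of 1/8 among Takeshi, Emiko.
Takeshi is living and takes 1/8.
Emiko predeceased; the 1/8 allotted to Emiko's branch passes to Emiko's issue by representation.
The 1/8 is divided into 2 equal shares of 1/16 among Yoshiko, Yori.
Yoshiko is living and takes 1/16.
Yori is living and takes 1/16.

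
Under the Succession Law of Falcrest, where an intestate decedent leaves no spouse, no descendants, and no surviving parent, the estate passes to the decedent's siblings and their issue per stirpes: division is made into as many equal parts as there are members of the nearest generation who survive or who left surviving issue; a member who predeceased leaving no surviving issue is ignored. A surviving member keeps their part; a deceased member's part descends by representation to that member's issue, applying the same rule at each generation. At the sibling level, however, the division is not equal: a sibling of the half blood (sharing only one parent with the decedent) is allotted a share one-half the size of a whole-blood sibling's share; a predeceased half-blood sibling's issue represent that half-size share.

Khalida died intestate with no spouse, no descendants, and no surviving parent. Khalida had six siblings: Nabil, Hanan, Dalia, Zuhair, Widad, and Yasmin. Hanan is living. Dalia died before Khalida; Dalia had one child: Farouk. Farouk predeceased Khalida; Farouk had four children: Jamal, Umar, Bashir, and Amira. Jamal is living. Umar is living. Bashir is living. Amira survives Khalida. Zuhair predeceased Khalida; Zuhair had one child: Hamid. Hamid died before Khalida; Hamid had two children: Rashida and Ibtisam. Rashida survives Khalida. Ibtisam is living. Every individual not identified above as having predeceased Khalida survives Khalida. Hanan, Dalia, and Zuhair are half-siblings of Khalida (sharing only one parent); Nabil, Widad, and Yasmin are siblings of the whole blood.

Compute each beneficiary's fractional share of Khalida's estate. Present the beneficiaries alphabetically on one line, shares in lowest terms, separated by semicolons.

No spouse, descendants, or parent survives, so the estate passes to Khalida's siblings per stirpes.
Half-blood siblings count for one-half the weight of whole-blood siblings at the initial division.
Dividing 1 in proportion to weights (total weight 9/2): Nabil (weight 1) → 2/9; Hanan (weight 1/2) → 1/9; Dalia (weight 1/2) → 1/9; Zuhair (weight 1/2) → 1/9; Widad (weight 1) → 2/9; Yasmin (weight 1) → 2/9.
Nabil is living and takes 2/9.
Hanan is living and takes 1/9.
Dalia predeceased; the 1/9 allotted to Dalia's branch passes to Dalia's issue by representation.
Farouk's line is the sole branch at this level, so the full 1/9 passes to Farouk's issue by representation.
The 1/9 is divided into 4 equal shares of 1/36 among Jamal, Umar, Bashir, Amira.
Jamal is living and takes 1/36.
Umar is living and takes 1/36.
Bashir is living and takes 1/36.
Amira is living and takes 1/36.
Zuhair predeceased; the 1/9 allotted to Zuhair's branch passes to Zuhair's issue by representation.
Hamid's line is the sole branch at this level, so the full 1/9 passes to Hamid's issue by representation.
The 1/9 is divided into 2 equal shares of 1/18 among Rashida, Ibtisam.
Rashida is living and takes 1/18.
Ibtisam is living and takes 1/18.
Widad is living and takes 2/9.
Yasmin is living and takes 2/9.

Amira 1/36; Bashir 1/36; Hanan 1/9; Ibtisam 1/18; Jamal 1/36; Nabil 2/9; Rashida 1/18; Umar 1/36; Widad 2/9; Yasmin 2/9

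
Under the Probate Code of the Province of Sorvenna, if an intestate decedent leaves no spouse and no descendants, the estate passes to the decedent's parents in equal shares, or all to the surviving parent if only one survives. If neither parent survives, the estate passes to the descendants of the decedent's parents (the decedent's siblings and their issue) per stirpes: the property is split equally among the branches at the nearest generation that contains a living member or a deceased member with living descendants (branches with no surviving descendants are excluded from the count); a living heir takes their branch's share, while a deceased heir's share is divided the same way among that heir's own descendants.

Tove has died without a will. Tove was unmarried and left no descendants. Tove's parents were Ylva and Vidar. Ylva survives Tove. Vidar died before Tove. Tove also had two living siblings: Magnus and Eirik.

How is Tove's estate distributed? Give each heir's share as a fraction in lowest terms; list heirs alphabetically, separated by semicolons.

Only one parent, Ylva, survives, so Ylva takes the entire estate. The siblings take nothing because a surviving parent has priority.

Ylva 1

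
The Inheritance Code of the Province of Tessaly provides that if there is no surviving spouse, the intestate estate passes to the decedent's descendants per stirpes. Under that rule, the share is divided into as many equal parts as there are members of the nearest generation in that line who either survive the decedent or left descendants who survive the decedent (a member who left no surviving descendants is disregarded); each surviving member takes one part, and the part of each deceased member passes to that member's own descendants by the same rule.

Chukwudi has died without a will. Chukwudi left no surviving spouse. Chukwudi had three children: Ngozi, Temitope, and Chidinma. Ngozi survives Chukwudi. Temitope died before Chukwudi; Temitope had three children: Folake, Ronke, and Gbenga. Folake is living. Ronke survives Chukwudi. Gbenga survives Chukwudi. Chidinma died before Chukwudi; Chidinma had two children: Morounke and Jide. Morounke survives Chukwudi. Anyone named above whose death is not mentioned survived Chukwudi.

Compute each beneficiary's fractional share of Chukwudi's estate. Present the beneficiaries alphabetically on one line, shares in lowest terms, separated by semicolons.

Folake 1/9; Gbenga 1/9; Jide 1/6; Morounke 1/6; Ngozi 1/3; Ronke 1/9

There is no surviving spouse, so the entire estate passes to Chukwudi's descendants per stirpes.
The estate is divided into 3 equal shares of 1/3 among Ngozi, Temitope, Chidinma.
Ngozi is living and takes 1/3.
Temitope predeceased; the 1/3 allotted to Temitope's branch passes to Temitope's issue by representation.
The 1/3 is divided into 3 equal shares of 1/9 among Folake, Ronke, Gbenga.
Folake is living and takes 1/9.
Ronke is living and takes 1/9.
Gbenga is living and takes 1/9.
Chidinma predeceased; the 1/3 allotted to Chidinma's branch passes to Chidinma's issue by representation.
The 1/3 is divided into 2 equal shares of 1/6 among Morounke, Jide.
Morounke is living and takes 1/6.
Jide is living and takes 1/6.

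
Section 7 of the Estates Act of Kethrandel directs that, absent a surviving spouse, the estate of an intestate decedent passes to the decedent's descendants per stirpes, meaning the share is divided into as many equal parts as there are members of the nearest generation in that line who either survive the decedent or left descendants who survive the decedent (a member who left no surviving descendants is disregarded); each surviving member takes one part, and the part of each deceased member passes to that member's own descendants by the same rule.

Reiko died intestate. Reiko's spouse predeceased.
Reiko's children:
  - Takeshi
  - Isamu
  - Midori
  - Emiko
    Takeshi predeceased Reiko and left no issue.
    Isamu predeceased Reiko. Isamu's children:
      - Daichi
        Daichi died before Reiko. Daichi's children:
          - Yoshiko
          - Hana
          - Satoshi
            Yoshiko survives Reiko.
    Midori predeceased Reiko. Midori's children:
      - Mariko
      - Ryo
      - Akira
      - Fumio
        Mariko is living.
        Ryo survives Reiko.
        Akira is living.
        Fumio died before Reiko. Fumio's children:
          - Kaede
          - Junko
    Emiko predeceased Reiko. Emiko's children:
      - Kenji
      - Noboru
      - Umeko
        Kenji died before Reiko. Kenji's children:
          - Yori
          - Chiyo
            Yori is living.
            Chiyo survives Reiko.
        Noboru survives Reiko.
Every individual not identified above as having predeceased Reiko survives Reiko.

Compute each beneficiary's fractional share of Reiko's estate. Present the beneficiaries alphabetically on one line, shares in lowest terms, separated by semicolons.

There is no surviving spouse, so the entire estate passes to Reiko's descendants per stirpes.
Takeshi left no surviving issue, so that branch lapses and is disregarded.
The estate is divided into 3 equal shares of 1/3 among Isamu, Midori, Emiko.
Isamu predeceased; the 1/3 allotted to Isamu's branch passes to Isamu's issue by representation.
Daichi's line is the sole branch at this level, so the full 1/3 passes to Daichi's issue by representation.
The 1/3 is divided into 3 equal shares of 1/9 among Yoshiko, Hana, Satoshi.
Yoshiko is living and takes 1/9.
Hana is living and takes 1/9.
Satoshi is living and takes 1/9.
Midori predeceased; the 1/3 allotted to Midori's branch passes to Midori's issue by representation.
The 1/3 is divided into 4 equal shares of 1/12 among Mariko, Ryo, Akira, Fumio.
Mariko is living and takes 1/12.
Ryo is living and takes 1/12.
Akira is living and takes 1/12.
Fumio predeceased; the 1/12 allotted to Fumio's branch passes to Fumio's issue by representation.
The 1/12 is divided into 2 equal shares of 1/24 among Kaede, Junko.
Kaede is living and takes 1/24.
Junko is living and takes 1/24.
Emiko predeceased; the 1/3 allotted to Emiko's branch passes to Emiko's issue by representation.
The 1/3 is divided into 3 equal shares of 1/9 among Kenji, Noboru, Umeko.
Kenji predeceased; the 1/9 allotted to Kenji's branch passes to Kenji's issue by representation.
The 1/9 is divided into 2 equal shares of 1/18 among Yori, Chiyo.
Yori is living and takes 1/18.
Chiyo is living and takes 1/18.
Noboru is living and takes 1/9.
Umeko is living and takes 1/9.

Akira 1/12; Chiyo 1/18; Hana 1/9; Junko 1/24; Kaede 1/24; Mariko 1/12; Noboru 1/9; Ryo 1/12; Satoshi 1/9; Umeko 1/9; Yori 1/18; Yoshiko 1/9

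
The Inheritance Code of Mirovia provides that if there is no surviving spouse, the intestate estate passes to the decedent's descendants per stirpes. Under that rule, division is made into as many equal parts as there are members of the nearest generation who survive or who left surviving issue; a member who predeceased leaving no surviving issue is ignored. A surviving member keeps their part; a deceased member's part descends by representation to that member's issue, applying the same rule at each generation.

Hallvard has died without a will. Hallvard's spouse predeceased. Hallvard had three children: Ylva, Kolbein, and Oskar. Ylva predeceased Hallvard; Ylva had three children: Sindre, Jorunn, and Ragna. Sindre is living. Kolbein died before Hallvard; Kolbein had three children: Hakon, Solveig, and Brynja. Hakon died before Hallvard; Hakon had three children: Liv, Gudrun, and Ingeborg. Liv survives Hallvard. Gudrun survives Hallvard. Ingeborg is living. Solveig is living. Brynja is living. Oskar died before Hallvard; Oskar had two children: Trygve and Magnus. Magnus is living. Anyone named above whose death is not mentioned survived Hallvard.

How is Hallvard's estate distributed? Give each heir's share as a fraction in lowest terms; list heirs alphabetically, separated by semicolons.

There is no surviving spouse, so the entire estate passes to Hallvard's descendants per stirpes.
The estate is divided into 3 equal shares of 1/3 among Ylva, Kolbein, Oskar.
Ylva predeceased; the 1/3 allotted to Ylva's branch passes to Ylva's issue by representation.
The 1/3 is divided into 3 equal shares of 1/9 among Sindre, Jorunn, Ragna.
Sindre is living and takes 1/9.
Jorunn is living and takes 1/9.
Ragna is living and takes 1/9.
Kolbein predeceased; the 1/3 allotted to Kolbein's branch passes to Kolbein's issue by representation.
The 1/3 is divided into 3 equal shares of 1/9 among Hakon, Solveig, Brynja.
Hakon predeceased; the 1/9 allotted to Hakon's branch passes to Hakon's issue by representation.
The 1/9 is divided into 3 equal shares of 1/27 among Liv, Gudrun, Ingeborg.
Liv is living and takes 1/27.
Gudrun is living and takes 1/27.
Ingeborg is living and takes 1/27.
Solveig is living and takes 1/9.
Brynja is living and takes 1/9.
Oskar predeceased; the 1/3 allotted to Oskar's branch passes to Oskar's issue by representation.
The 1/3 is divided into 2 equal shares of 1/6 among Trygve, Magnus.
Trygve is living and takes 1/6.
Magnus is living and takes 1/6.

Brynja 1/9; Gudrun 1/27; Ingeborg 1/27; Jorunn 1/9; Liv 1/27; Magnus 1/6; Ragna 1/9; Sindre 1/9; Solveig 1/9; Trygve 1/6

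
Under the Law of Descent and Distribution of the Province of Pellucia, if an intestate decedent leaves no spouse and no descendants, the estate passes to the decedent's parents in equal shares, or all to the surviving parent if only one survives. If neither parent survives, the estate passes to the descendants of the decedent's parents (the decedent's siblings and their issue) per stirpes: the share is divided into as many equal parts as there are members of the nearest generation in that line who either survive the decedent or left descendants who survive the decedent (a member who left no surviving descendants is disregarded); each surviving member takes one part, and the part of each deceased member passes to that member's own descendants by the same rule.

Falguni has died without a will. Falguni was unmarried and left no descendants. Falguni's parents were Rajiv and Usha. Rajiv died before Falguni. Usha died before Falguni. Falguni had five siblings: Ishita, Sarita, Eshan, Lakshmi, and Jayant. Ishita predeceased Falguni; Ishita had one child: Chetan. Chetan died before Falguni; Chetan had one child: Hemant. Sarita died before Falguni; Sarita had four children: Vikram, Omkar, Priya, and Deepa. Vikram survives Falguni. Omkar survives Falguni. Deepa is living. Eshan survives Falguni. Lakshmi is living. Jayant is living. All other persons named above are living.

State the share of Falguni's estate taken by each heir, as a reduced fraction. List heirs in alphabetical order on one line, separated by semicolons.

Deepa 1/20; Eshan 1/5; Hemant 1/5; Jayant 1/5; Lakshmi 1/5; Omkar 1/20; Priya 1/20; Vikram 1/20

Neither parent survives and there are no descendants, so the estate passes to Falguni's siblings and their issue per stirpes.
The estate is divided into 5 equal shares of 1/5 among Ishita, Sarita, Eshan, Lakshmi, Jayant.
Ishita predeceased; the 1/5 allotted to Ishita's branch passes to Ishita's issue by representation.
Chetan's line is the sole branch at this level, so the full 1/5 passes to Chetan's issue by representation.
Hemant is the sole taker at this level and receives the full 1/5.
Sarita predeceased; the 1/5 allotted to Sarita's branch passes to Sarita's issue by representation.
The 1/5 is divided into 4 equal shares of 1/20 among Vikram, Omkar, Priya, Deepa.
Vikram is living and takes 1/20.
Omkar is living and takes 1/20.
Priya is living and takes 1/20.
Deepa is living and takes 1/20.
Eshan is living and takes 1/5.
Lakshmi is living and takes 1/5.
Jayant is living and takes 1/5.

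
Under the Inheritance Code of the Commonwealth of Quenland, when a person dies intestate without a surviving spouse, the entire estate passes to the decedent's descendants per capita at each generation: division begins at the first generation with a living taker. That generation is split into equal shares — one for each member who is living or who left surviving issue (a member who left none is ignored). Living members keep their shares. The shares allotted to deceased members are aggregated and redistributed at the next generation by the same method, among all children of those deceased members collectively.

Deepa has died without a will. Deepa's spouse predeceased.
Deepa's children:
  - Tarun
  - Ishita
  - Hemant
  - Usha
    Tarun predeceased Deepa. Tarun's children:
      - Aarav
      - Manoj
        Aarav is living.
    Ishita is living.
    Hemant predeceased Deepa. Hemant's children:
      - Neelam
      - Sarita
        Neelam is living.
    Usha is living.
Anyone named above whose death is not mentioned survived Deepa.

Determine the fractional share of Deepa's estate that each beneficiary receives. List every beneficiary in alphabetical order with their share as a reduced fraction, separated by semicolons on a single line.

There is no surviving spouse, so the entire estate passes to Deepa's descendants per capita at each generation.
At generation 1 (Tarun, Ishita, Hemant, Usha) there are 4 shares of (1)/4 = 1/4 each.
Living: Ishita and Usha — each takes 1/4.
Deceased: Tarun and Hemant. Their combined 1/2 is pooled and carried to generation 2.
At generation 2 (Aarav, Manoj, Neelam, Sarita) there are 4 shares of (1/2)/4 = 1/8 each.
Living: Aarav, Manoj, Neelam, and Sarita — each takes 1/8.

Aarav 1/8; Ishita 1/4; Manoj 1/8; Neelam 1/8; Sarita 1/8; Usha 1/4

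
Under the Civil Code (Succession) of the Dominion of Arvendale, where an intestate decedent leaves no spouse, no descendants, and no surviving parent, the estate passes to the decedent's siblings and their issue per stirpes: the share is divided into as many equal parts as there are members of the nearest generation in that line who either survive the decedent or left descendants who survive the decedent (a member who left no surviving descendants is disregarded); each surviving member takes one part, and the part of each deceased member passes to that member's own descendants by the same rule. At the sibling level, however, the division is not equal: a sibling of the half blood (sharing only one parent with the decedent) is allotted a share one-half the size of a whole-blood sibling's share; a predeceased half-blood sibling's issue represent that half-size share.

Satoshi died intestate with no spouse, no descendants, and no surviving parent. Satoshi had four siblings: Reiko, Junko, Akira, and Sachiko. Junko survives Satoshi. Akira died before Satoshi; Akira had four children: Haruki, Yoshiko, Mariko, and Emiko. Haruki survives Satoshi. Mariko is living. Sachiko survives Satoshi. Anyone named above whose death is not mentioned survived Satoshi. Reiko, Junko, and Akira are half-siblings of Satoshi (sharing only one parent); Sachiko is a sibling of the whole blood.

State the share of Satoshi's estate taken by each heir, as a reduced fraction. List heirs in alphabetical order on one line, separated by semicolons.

No spouse, descendants, or parent survives, so the estate passes to Satoshi's siblings per stirpes.
Half-blood siblings count for one-half the weight of whole-blood siblings at the initial division.
Dividing 1 in proportion to weights (total weight 5/2): Reiko (weight 1/2) → 1/5; Junko (weight 1/2) → 1/5; Akira (weight 1/2) → 1/5; Sachiko (weight 1) → 2/5.
Reiko is living and takes 1/5.
Junko is living and takes 1/5.
Akira predeceased; the 1/5 allotted to Akira's branch passes to Akira's issue by representation.
The 1/5 is divided into 4 equal shares of 1/20 among Haruki, Yoshiko, Mariko, Emiko.
Haruki is living and takes 1/20.
Yoshiko is living and takes 1/20.
Mariko is living and takes 1/20.
Emiko is living and takes 1/20.
Sachiko is living and takes 2/5.

Emiko 1/20; Haruki 1/20; Junko 1/5; Mariko 1/20; Reiko 1/5; Sachiko 2/5; Yoshiko 1/20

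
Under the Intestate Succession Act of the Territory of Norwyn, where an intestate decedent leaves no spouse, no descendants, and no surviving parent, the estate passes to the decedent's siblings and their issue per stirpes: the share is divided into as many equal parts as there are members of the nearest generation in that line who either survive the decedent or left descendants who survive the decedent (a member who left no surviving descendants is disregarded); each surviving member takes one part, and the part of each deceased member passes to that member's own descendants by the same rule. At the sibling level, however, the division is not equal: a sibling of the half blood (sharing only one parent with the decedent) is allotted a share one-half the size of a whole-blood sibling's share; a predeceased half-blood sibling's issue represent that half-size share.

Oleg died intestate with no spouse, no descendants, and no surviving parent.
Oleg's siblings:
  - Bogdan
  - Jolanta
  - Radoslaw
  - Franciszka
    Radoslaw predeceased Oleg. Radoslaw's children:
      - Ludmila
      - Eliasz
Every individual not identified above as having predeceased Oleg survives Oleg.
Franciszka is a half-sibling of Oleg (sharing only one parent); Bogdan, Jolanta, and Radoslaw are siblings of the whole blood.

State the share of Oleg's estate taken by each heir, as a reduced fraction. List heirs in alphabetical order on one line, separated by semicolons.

No spouse, descendants, or parent survives, so the estate passes to Oleg's siblings per stirpes.
Half-blood siblings count for one-half the weight of whole-blood siblings at the initial division.
Dividing 1 in proportion to weights (total weight 7/2): Bogdan (weight 1) → 2/7; Jolanta (weight 1) → 2/7; Radoslaw (weight 1) → 2/7; Franciszka (weight 1/2) → 1/7.
Bogdan is living and takes 2/7.
Jolanta is living and takes 2/7.
Radoslaw predeceased; the 2/7 allotted to Radoslaw's branch passes to Radoslaw's issue by representation.
The 2/7 is divided into 2 equal shares of 1/7 among Ludmila, Eliasz.
Ludmila is living and takes 1/7.
Eliasz is living and takes 1/7.
Franciszka is living and takes 1/7.

Bogdan 2/7; Eliasz 1/7; Franciszka 1/7; Jolanta 2/7; Ludmila 1/7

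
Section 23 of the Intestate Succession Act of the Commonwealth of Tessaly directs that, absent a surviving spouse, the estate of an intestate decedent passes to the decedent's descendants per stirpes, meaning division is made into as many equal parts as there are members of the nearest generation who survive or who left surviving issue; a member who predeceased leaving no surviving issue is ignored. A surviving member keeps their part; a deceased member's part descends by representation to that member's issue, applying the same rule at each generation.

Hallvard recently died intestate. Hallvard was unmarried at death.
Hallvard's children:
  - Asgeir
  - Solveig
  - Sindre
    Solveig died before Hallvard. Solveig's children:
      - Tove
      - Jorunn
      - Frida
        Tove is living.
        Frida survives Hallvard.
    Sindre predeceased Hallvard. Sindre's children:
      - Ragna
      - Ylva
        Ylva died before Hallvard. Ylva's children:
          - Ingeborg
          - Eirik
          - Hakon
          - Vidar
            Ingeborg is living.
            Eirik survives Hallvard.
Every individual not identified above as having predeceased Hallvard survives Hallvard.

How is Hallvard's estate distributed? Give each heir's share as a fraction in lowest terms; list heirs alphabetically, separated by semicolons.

Asgeir 1/3; Eirik 1/24; Frida 1/9; Hakon 1/24; Ingeborg 1/24; Jorunn 1/9; Ragna 1/6; Tove 1/9; Vidar 1/24

There is no surviving spouse, so the entire estate passes to Hallvard's descendants per stirpes.
The estate is divided into 3 equal shares of 1/3 among Asgeir, Solveig, Sindre.
Asgeir is living and takes 1/3.
Solveig predeceased; the 1/3 allotted to Solveig's branch passes to Solveig's issue by representation.
The 1/3 is divided into 3 equal shares of 1/9 among Tove, Jorunn, Frida.
Tove is living and takes 1/9.
Jorunn is living and takes 1/9.
Frida is living and takes 1/9.
Sindre predeceased; the 1/3 allotted to Sindre's branch passes to Sindre's issue by representation.
The 1/3 is divided into 2 equal shares of 1/6 among Ragna, Ylva.
Ragna is living and takes 1/6.
Ylva predeceased; the 1/6 allotted to Ylva's branch passes to Ylva's issue by representation.
The 1/6 is divided into 4 equal shares of 1/24 among Ingeborg, Eirik, Hakon, Vidar.
Ingeborg is living and takes 1/24.
Eirik is living and takes 1/24.
Hakon is living and takes 1/24.
Vidar is living and takes 1/24.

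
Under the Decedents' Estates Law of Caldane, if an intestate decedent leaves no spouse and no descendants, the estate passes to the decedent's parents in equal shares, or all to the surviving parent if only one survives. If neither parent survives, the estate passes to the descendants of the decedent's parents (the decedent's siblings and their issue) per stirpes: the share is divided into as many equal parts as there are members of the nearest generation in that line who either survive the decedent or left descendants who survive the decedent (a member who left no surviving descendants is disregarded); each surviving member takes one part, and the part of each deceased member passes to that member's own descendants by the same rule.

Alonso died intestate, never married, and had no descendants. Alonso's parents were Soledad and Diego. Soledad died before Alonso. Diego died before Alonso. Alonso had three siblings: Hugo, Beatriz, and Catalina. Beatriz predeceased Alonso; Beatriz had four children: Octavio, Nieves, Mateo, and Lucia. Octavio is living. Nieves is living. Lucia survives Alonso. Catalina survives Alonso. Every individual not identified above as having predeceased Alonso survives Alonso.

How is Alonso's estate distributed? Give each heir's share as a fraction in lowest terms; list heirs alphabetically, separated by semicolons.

Neither parent survives and there are no descendants, so the estate passes to Alonso's siblings and their issue per stirpes.
The estate is divided into 3 equal shares of 1/3 among Hugo, Beatriz, Catalina.
Hugo is living and takes 1/3.
Beatriz predeceased; the 1/3 allotted to Beatriz's branch passes to Beatriz's issue by representation.
The 1/3 is divided into 4 equal shares of 1/12 among Octavio, Nieves, Mateo, Lucia.
Octavio is living and takes 1/12.
Nieves is living and takes 1/12.
Mateo is living and takes 1/12.
Lucia is living and takes 1/12.
Catalina is living and takes 1/3.

Catalina 1/3; Hugo 1/3; Lucia 1/12; Mateo 1/12; Nieves 1/12; Octavio 1/12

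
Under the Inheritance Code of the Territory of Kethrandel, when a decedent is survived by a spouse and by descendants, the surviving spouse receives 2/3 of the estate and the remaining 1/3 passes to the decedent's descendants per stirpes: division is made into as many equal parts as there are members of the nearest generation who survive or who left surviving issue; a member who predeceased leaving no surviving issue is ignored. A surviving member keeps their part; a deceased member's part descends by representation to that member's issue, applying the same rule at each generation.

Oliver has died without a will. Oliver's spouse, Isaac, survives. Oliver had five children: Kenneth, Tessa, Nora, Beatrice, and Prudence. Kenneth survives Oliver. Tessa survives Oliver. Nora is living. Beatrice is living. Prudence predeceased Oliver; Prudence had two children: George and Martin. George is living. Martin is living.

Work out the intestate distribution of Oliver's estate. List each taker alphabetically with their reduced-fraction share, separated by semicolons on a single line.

Isaac, as surviving spouse, takes 2/3.
The remaining 1/3 passes to Oliver's descendants per stirpes.
The 1/3 is divided into 5 equal shares of 1/15 among Kenneth, Tessa, Nora, Beatrice, Prudence.
Kenneth is living and takes 1/15.
Tessa is living and takes 1/15.
Nora is living and takes 1/15.
Beatrice is living and takes 1/15.
Prudence predeceased; the 1/15 allotted to Prudence's branch passes to Prudence's issue by representation.
The 1/15 is divided into 2 equal shares of 1/30 among George, Martin.
George is living and takes 1/30.
Martin is living and takes 1/30.

Beatrice 1/15; George 1/30; Isaac 2/3; Kenneth 1/15; Martin 1/30; Nora 1/15; Tessa 1/15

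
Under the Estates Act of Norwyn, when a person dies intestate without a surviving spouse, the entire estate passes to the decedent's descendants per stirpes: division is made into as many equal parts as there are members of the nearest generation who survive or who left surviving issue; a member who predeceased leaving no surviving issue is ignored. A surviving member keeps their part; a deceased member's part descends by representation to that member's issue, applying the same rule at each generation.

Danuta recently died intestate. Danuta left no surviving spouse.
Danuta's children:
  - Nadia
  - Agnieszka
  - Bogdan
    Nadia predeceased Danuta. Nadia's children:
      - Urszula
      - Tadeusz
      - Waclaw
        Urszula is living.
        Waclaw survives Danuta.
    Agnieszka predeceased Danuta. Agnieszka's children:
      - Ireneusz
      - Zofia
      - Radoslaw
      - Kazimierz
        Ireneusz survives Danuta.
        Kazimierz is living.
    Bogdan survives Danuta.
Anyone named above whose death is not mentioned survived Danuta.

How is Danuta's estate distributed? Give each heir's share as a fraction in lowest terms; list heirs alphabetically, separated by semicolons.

Bogdan 1/3; Ireneusz 1/12; Kazimierz 1/12; Radoslaw 1/12; Tadeusz 1/9; Urszula 1/9; Waclaw 1/9; Zofia 1/12

There is no surviving spouse, so the entire estate passes to Danuta's descendants per stirpes.
The estate is divided into 3 equal shares of 1/3 among Nadia, Agnieszka, Bogdan.
Nadia predeceased; the 1/3 allotted to Nadia's branch passes to Nadia's issue by representation.
The 1/3 is divided into 3 equal shares of 1/9 among Urszula, Tadeusz, Waclaw.
Urszula is living and takes 1/9.
Tadeusz is living and takes 1/9.
Waclaw is living and takes 1/9.
Agnieszka predeceased; the 1/3 allotted to Agnieszka's branch passes to Agnieszka's issue by representation.
The 1/3 is divided into 4 equal shares of 1/12 among Ireneusz, Zofia, Radoslaw, Kazimierz.
Ireneusz is living and takes 1/12.
Zofia is living and takes 1/12.
Radoslaw is living and takes 1/12.
Kazimierz is living and takes 1/12.
Bogdan is living and takes 1/3.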